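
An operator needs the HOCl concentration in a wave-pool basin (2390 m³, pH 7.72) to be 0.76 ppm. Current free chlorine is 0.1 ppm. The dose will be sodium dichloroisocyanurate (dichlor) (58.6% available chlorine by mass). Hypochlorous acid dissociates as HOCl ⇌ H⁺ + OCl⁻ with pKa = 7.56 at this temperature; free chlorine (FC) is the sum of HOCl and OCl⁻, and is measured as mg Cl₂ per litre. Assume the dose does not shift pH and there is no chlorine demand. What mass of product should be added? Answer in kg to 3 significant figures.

Volume: 2390 m³ = 2,390,000 L.
[OCl⁻]/[HOCl] = 10^(pH − pKa) = 10^(7.72 − 7.56) = 1.445; fraction as HOCl = 1/(1 + 1.445) = 0.4089.
Free chlorine required for 0.76 ppm HOCl: 0.76 / 0.4089 = 1.859 ppm.
FC to add: 1.859 − 0.1 = 1.759 mg/L as Cl₂.
Cl₂ equivalent: 1.759 mg/L × 2,390,000 L = 4203 g.
Product at 58.6% available Cl: 4203 / 0.586 = 7172 g.

7.17 kg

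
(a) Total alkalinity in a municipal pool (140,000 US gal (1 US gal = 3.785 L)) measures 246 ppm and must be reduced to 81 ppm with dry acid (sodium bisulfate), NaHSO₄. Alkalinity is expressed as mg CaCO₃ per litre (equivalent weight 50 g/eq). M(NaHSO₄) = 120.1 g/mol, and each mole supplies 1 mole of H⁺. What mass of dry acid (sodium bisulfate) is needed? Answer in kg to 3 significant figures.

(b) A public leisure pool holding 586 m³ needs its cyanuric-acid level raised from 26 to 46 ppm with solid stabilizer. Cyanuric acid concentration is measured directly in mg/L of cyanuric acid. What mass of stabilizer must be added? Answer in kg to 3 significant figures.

(a) Volume: 140,000 US gal × 3.785 L/gal = 529,900 L.
(a) Alkalinity to neutralize: (246 − 81) = 165 mg/L as CaCO₃ × 529,900 L = 87,430 g as CaCO₃.
(a) Equivalents of H⁺ required: 87,430 ÷ 50 g/eq = 1749 eq = 1749 mol NaHSO₄.
(a) Mass of NaHSO₄: 1749 × 120.1 = 210,000 g.

(b) Volume: 586 m³ = 586,000 L.
(b) CYA to add: (46 − 26) = 20 mg/L × 586,000 L = 11,720 g cyanuric acid.

(a) 210 kg; (b) 11.7 kg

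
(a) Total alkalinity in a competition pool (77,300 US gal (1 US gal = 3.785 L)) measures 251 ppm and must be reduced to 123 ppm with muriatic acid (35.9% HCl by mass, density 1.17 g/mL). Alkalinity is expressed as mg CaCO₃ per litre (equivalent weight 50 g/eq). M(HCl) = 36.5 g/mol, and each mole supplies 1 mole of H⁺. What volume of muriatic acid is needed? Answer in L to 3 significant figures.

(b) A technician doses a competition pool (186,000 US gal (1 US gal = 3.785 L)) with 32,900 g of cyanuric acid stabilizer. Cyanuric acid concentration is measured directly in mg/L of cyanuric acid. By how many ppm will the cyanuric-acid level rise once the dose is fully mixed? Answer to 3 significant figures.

(a) Volume: 77,300 US gal × 3.785 L/gal = 292,580 L.
(a) Alkalinity to neutralize: (251 − 123) = 128 mg/L as CaCO₃ × 292,580 L = 37,450 g as CaCO₃.
(a) Equivalents of H⁺ required: 37,450 ÷ 50 g/eq = 749 eq = 749 mol HCl.
(a) Mass of HCl: 749 × 36.5 = 27,340 g.
(a) Mass of 35.9% solution: 27,340 / 0.359 = 76,150 g.
(a) Volume: 76,150 g ÷ 1.17 g/mL = 65,090 mL.

(b) Volume: 186,000 US gal × 3.785 L/gal = 704,010 L.
(b) Rise: 32,900 g / 704,010 L × 1000 = 46.73 mg/L.

(a) 65.1 L; (b) 46.7 ppm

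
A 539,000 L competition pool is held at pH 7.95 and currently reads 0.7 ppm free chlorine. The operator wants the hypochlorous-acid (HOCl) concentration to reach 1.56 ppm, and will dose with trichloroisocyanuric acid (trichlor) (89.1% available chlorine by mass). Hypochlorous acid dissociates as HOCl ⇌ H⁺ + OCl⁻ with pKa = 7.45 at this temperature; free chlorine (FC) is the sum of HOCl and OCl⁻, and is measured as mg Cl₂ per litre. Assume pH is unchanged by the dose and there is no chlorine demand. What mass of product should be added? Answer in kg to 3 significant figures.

[OCl⁻]/[HOCl] = 10^(pH − pKa) = 10^(7.95 − 7.45) = 3.162; fraction as HOCl = 1/(1 + 3.162) = 0.2403.
Free chlorine required for 1.56 ppm HOCl: 1.56 / 0.2403 = 6.493 ppm.
FC to add: 6.493 − 0.7 = 5.793 mg/L as Cl₂.
Cl₂ equivalent: 5.793 mg/L × 539,000 L = 3123 g.
Product at 89.1% available Cl: 3123 / 0.891 = 3505 g.

3.50 kg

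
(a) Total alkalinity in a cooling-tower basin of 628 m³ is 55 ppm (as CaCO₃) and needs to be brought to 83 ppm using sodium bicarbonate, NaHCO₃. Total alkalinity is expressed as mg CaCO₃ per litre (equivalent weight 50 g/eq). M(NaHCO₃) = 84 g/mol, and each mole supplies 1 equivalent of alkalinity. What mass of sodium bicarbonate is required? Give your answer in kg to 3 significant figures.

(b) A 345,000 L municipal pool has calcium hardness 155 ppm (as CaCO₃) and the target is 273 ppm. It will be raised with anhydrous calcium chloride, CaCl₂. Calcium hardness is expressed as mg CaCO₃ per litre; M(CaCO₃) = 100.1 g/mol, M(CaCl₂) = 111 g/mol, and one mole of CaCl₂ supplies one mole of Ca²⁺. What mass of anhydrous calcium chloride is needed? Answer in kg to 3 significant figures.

(a) 29.5 kg; (b) 45.1 kg

(a) Volume: 628 m³ = 628,000 L.
(a) Alkalinity to add: (83 − 55) = 28 mg/L as CaCO₃ × 628,000 L = 17,580 g as CaCO₃.
(a) Equivalents: 17,580 g ÷ 50 g/eq = 351.7 eq.
(a) NaHCO₃ supplies 1 eq per mole → 351.7 mol.
(a) Mass: 351.7 mol × 84 g/mol = 29,540 g.

(b) Hardness to add: (273 − 155) = 118 mg/L as CaCO₃ × 345,000 L = 40,710 g as CaCO₃.
(b) Moles of Ca²⁺ (1 mol Ca²⁺ ≡ 1 mol CaCO₃): 40,710 / 100.1 g/mol = 406.7 mol.
(b) Mass of CaCl₂: 406.7 × 111 = 45,140 g.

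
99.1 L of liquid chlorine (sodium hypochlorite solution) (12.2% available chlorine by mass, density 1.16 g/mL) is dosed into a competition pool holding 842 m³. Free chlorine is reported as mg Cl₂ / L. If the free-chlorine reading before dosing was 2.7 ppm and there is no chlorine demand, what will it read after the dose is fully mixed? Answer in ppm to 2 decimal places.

Volume: 842 m³ = 842,000 L.
Mass of solution: 99.1 L × 1000 mL/L × 1.16 g/mL = 115,000 g.
Available chlorine delivered: 115,000 g × 0.122 = 14,020 g as Cl₂.
Concentration rise: 14,020 g / 842,000 L = 16.66 mg/L = 16.66 ppm.
Final FC: 2.7 + 16.66 = 19.36 ppm.

19.36 ppm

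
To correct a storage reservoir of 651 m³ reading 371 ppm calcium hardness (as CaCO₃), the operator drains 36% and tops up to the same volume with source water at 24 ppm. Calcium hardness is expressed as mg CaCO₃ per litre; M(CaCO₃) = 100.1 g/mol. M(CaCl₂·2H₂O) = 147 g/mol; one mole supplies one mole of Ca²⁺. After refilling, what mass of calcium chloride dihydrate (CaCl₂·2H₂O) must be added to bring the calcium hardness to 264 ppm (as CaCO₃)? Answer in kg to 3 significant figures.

17.1 kg

Volume: 651 m³ = 651,000 L.
After draining 36% and refilling: 371 × 0.64 + 24 × 0.36 = 246.08 ppm.
Deficit to target: 264 − 246.08 = 17.92 mg/L.
As CaCO₃: 17.92 mg/L × 651,000 L = 11,670 g; ÷ 100.1 = 116.5 mol Ca²⁺.
Mass: 116.5 × 147 = 17,130 g.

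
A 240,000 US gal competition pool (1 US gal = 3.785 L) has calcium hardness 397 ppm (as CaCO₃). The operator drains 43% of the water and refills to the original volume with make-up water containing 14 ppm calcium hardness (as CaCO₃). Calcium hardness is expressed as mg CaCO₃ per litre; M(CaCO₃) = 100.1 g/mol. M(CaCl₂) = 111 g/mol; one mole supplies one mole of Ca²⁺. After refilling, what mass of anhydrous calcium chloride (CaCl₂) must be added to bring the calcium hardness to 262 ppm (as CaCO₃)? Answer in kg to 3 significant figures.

Volume: 240,000 US gal × 3.785 L/gal = 908,400 L.
After draining 43% and refilling: 397 × 0.57 + 14 × 0.43 = 232.31 ppm.
Deficit to target: 262 − 232.31 = 29.69 mg/L.
As CaCO₃: 29.69 mg/L × 908,400 L = 26,970 g; ÷ 100.1 = 269.4 mol Ca²⁺.
Mass: 269.4 × 111 = 29,910 g.

29.9 kg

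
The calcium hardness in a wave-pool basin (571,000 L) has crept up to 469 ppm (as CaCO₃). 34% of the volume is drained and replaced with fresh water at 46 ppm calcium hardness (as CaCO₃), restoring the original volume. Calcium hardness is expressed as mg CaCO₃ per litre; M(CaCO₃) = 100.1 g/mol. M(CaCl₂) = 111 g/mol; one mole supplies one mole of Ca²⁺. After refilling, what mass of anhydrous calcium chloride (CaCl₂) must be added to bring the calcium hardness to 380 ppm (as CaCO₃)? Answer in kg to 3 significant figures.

After draining 34% and refilling: 469 × 0.66 + 46 × 0.34 = 325.18 ppm.
Deficit to target: 380 − 325.18 = 54.82 mg/L.
As CaCO₃: 54.82 mg/L × 571,000 L = 31,300 g; ÷ 100.1 = 312.7 mol Ca²⁺.
Mass: 312.7 × 111 = 34,710 g.

34.7 kg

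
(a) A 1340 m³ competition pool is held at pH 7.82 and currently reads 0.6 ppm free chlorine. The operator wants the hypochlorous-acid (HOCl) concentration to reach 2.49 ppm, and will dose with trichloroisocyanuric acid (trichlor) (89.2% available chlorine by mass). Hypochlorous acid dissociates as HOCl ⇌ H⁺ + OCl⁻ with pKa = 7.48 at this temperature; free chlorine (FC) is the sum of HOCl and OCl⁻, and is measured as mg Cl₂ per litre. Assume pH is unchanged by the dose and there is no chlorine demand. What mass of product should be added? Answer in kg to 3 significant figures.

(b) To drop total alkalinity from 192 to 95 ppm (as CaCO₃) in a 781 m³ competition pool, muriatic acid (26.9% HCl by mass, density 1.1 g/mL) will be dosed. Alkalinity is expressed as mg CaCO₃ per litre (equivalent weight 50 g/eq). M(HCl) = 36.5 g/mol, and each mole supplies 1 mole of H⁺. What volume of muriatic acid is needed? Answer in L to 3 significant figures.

(a) Volume: 1340 m³ = 1,340,000 L.
(a) [OCl⁻]/[HOCl] = 10^(pH − pKa) = 10^(7.82 − 7.48) = 2.188; fraction as HOCl = 1/(1 + 2.188) = 0.3137.
(a) Free chlorine required for 2.49 ppm HOCl: 2.49 / 0.3137 = 7.938 ppm.
(a) FC to add: 7.938 − 0.6 = 7.338 mg/L as Cl₂.
(a) Cl₂ equivalent: 7.338 mg/L × 1,340,000 L = 9832 g.
(a) Product at 89.2% available Cl: 9832 / 0.892 = 11,020 g.

(b) Volume: 781 m³ = 781,000 L.
(b) Alkalinity to neutralize: (192 − 95) = 97 mg/L as CaCO₃ × 781,000 L = 75,760 g as CaCO₃.
(b) Equivalents of H⁺ required: 75,760 ÷ 50 g/eq = 1515 eq = 1515 mol HCl.
(b) Mass of HCl: 1515 × 36.5 = 55,300 g.
(b) Mass of 26.9% solution: 55,300 / 0.269 = 205,600 g.
(b) Volume: 205,600 g ÷ 1.1 g/mL = 186,900 mL.

(a) 11.0 kg; (b) 187 L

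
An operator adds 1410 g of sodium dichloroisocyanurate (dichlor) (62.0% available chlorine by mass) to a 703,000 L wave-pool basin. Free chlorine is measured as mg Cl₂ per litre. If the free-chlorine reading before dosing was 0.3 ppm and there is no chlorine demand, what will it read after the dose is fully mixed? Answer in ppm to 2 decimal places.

1.54 ppm

Available chlorine delivered: 1410 g × 0.62 = 874.2 g as Cl₂.
Concentration rise: 874.2 g / 703,000 L = 1.244 mg/L = 1.24 ppm.
Final FC: 0.3 + 1.24 = 1.54 ppm.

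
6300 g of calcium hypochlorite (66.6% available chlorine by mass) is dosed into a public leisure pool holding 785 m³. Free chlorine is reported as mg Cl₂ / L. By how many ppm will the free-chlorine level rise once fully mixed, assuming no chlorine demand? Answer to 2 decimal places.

5.34 ppm

Volume: 785 m³ = 785,000 L.
Available chlorine delivered: 6300 g × 0.666 = 4196 g as Cl₂.
Concentration rise: 4196 g / 785,000 L = 5.345 mg/L = 5.34 ppm.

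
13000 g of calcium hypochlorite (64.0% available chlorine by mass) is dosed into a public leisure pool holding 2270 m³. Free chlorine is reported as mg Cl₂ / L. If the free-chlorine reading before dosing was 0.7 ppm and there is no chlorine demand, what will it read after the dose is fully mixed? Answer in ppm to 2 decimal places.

Volume: 2270 m³ = 2,270,000 L.
Available chlorine delivered: 13,000 g × 0.64 = 8320 g as Cl₂.
Concentration rise: 8320 g / 2,270,000 L = 3.665 mg/L = 3.67 ppm.
Final FC: 0.7 + 3.67 = 4.37 ppm.

4.37 ppm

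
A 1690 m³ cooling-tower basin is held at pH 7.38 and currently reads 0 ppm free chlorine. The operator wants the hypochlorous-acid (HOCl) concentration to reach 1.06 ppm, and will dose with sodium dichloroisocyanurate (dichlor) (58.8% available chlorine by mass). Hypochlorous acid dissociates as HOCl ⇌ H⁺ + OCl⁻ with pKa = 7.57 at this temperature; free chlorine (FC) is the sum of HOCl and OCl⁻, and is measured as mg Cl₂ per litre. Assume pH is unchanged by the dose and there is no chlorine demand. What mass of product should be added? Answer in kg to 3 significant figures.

Volume: 1690 m³ = 1,690,000 L.
[OCl⁻]/[HOCl] = 10^(pH − pKa) = 10^(7.38 − 7.57) = 0.6457; fraction as HOCl = 1/(1 + 0.6457) = 0.6077.
Free chlorine required for 1.06 ppm HOCl: 1.06 / 0.6077 = 1.744 ppm.
FC to add: 1.744 − 0 = 1.744 mg/L as Cl₂.
Cl₂ equivalent: 1.744 mg/L × 1,690,000 L = 2948 g.
Product at 58.8% available Cl: 2948 / 0.588 = 5014 g.

5.01 kg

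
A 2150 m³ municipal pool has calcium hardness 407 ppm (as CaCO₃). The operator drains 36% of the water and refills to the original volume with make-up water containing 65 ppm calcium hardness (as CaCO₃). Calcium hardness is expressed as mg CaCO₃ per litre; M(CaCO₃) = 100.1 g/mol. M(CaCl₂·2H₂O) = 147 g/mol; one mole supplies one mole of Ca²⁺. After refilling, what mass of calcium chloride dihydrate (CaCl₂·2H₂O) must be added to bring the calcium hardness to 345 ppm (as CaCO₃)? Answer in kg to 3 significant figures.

Volume: 2150 m³ = 2,150,000 L.
After draining 36% and refilling: 407 × 0.64 + 65 × 0.36 = 283.88 ppm.
Deficit to target: 345 − 283.88 = 61.12 mg/L.
As CaCO₃: 61.12 mg/L × 2,150,000 L = 131,400 g; ÷ 100.1 = 1313 mol Ca²⁺.
Mass: 1313 × 147 = 193,000 g.

193 kg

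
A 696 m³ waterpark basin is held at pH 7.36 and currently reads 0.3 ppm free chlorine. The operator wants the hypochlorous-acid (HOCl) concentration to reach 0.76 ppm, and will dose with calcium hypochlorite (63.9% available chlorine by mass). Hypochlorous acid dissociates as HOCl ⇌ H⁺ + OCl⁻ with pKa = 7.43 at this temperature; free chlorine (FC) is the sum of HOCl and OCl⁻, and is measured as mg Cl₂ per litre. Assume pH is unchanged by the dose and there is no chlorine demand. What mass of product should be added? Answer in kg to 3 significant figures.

Volume: 696 m³ = 696,000 L.
[OCl⁻]/[HOCl] = 10^(pH − pKa) = 10^(7.36 − 7.43) = 0.8511; fraction as HOCl = 1/(1 + 0.8511) = 0.5402.
Free chlorine required for 0.76 ppm HOCl: 0.76 / 0.5402 = 1.407 ppm.
FC to add: 1.407 − 0.3 = 1.107 mg/L as Cl₂.
Cl₂ equivalent: 1.107 mg/L × 696,000 L = 770.4 g.
Product at 63.9% available Cl: 770.4 / 0.639 = 1206 g.

1.21 kg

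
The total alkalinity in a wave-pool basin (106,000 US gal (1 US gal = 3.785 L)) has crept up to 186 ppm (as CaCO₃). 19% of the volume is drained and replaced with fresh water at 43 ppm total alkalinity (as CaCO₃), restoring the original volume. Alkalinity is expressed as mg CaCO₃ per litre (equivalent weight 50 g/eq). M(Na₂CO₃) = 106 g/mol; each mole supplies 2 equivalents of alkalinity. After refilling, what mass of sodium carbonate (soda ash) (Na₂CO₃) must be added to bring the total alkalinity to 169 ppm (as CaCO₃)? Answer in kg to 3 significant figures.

Volume: 106,000 US gal × 3.785 L/gal = 401,210 L.
After draining 19% and refilling: 186 × 0.81 + 43 × 0.19 = 158.83 ppm.
Deficit to target: 169 − 158.83 = 10.17 mg/L.
As CaCO₃: 10.17 mg/L × 401,210 L = 4080 g; ÷ 50 g/eq ÷ 2 = 40.8 mol Na₂CO₃.
Mass: 40.8 × 106 = 4325 g.

4.33 kg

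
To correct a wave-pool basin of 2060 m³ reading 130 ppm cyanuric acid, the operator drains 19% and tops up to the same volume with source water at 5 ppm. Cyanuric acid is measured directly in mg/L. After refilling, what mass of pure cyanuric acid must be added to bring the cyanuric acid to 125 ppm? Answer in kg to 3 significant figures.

38.6 kg

Volume: 2060 m³ = 2,060,000 L.
After draining 19% and refilling: 130 × 0.81 + 5 × 0.19 = 106.25 ppm.
Deficit to target: 125 − 106.25 = 18.75 mg/L.
Mass: 18.75 mg/L × 2,060,000 L = 38,620 g cyanuric acid.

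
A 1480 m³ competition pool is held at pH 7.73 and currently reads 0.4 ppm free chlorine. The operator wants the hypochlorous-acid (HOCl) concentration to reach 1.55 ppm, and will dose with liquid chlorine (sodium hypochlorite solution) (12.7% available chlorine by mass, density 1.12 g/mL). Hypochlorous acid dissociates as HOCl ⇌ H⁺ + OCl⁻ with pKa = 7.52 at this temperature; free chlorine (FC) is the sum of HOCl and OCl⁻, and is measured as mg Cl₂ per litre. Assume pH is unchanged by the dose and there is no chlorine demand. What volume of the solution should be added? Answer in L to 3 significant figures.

38.1 L

Volume: 1480 m³ = 1,480,000 L.
[OCl⁻]/[HOCl] = 10^(pH − pKa) = 10^(7.73 − 7.52) = 1.622; fraction as HOCl = 1/(1 + 1.622) = 0.3814.
Free chlorine required for 1.55 ppm HOCl: 1.55 / 0.3814 = 4.064 ppm.
FC to add: 4.064 − 0.4 = 3.664 mg/L as Cl₂.
Cl₂ equivalent: 3.664 mg/L × 1,480,000 L = 5422 g.
Product at 12.7% available Cl: 5422 / 0.127 = 42,700 g.
Volume: 42,700 g ÷ 1.12 g/mL = 38,120 mL.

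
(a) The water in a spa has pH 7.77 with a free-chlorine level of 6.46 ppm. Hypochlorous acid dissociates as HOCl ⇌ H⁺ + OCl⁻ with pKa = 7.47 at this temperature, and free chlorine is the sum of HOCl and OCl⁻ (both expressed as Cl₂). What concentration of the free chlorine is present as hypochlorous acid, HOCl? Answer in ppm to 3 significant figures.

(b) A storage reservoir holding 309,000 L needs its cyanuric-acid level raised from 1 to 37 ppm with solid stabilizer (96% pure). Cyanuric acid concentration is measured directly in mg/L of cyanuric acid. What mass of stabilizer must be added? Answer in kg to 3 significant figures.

(a) 2.16 ppm; (b) 11.6 kg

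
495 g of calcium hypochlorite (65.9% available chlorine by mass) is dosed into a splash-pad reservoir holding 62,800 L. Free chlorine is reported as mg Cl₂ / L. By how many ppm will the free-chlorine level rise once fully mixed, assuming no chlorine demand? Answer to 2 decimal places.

Available chlorine delivered: 495 g × 0.659 = 326.2 g as Cl₂.
Concentration rise: 326.2 g / 62,800 L = 5.194 mg/L = 5.19 ppm.

5.19 ppm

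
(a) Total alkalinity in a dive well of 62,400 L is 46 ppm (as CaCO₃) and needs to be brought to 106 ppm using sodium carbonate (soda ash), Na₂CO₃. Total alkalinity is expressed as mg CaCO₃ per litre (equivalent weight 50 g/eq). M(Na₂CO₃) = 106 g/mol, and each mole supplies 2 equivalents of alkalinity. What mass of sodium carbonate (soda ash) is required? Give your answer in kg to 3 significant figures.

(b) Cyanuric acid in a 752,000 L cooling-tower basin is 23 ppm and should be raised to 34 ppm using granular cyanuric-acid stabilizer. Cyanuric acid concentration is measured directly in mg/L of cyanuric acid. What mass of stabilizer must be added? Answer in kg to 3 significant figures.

(a) 3.97 kg; (b) 8.27 kg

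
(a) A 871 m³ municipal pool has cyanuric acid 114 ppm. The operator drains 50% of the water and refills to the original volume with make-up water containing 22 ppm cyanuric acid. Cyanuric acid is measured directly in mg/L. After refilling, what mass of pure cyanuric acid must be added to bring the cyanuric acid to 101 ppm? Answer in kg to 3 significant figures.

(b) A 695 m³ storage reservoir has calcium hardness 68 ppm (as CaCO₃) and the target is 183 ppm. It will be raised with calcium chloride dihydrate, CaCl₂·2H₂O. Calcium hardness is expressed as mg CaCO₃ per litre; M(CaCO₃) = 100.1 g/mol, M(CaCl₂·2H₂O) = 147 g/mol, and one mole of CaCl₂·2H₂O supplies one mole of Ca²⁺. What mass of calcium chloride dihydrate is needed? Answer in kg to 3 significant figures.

(a) 28.7 kg; (b) 117 kg

(a) Volume: 871 m³ = 871,000 L.
(a) After draining 50% and refilling: 114 × 0.50 + 22 × 0.50 = 68 ppm.
(a) Deficit to target: 101 − 68 = 33 mg/L.
(a) Mass: 33 mg/L × 871,000 L = 28,740 g cyanuric acid.

(b) Volume: 695 m³ = 695,000 L.
(b) Hardness to add: (183 − 68) = 115 mg/L as CaCO₃ × 695,000 L = 79,920 g as CaCO₃.
(b) Moles of Ca²⁺ (1 mol Ca²⁺ ≡ 1 mol CaCO₃): 79,920 / 100.1 g/mol = 798.5 mol.
(b) Mass of CaCl₂·2H₂O: 798.5 × 147 = 117,400 g.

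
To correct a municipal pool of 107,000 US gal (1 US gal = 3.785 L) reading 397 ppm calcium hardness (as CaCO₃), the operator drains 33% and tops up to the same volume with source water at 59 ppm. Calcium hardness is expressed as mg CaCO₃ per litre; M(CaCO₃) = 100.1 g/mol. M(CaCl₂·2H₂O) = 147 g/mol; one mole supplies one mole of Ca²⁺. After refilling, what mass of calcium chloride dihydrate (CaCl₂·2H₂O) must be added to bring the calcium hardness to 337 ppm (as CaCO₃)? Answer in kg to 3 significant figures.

Volume: 107,000 US gal × 3.785 L/gal = 404,995 L.
After draining 33% and refilling: 397 × 0.67 + 59 × 0.33 = 285.46 ppm.
Deficit to target: 337 − 285.46 = 51.54 mg/L.
As CaCO₃: 51.54 mg/L × 404,995 L = 20,870 g; ÷ 100.1 = 208.5 mol Ca²⁺.
Mass: 208.5 × 147 = 30,650 g.

30.7 kg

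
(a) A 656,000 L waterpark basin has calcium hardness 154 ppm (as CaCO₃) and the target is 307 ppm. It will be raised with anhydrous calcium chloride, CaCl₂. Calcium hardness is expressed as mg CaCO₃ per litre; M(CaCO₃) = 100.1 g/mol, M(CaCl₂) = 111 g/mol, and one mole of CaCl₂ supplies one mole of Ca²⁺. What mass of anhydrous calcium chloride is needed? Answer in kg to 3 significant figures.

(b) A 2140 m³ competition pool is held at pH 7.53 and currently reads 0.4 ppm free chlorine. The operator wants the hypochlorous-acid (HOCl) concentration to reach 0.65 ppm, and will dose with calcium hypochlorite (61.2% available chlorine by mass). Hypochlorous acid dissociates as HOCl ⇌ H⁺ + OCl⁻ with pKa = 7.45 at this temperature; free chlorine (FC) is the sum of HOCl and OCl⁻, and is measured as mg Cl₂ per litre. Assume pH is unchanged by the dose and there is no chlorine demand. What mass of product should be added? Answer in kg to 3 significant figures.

(a) Hardness to add: (307 − 154) = 153 mg/L as CaCO₃ × 656,000 L = 100,400 g as CaCO₃.
(a) Moles of Ca²⁺ (1 mol Ca²⁺ ≡ 1 mol CaCO₃): 100,400 / 100.1 g/mol = 1003 mol.
(a) Mass of CaCl₂: 1003 × 111 = 111,300 g.

(b) Volume: 2140 m³ = 2,140,000 L.
(b) [OCl⁻]/[HOCl] = 10^(pH − pKa) = 10^(7.53 − 7.45) = 1.202; fraction as HOCl = 1/(1 + 1.202) = 0.4541.
(b) Free chlorine required for 0.65 ppm HOCl: 0.65 / 0.4541 = 1.431 ppm.
(b) FC to add: 1.431 − 0.4 = 1.031 mg/L as Cl₂.
(b) Cl₂ equivalent: 1.031 mg/L × 2,140,000 L = 2207 g.
(b) Product at 61.2% available Cl: 2207 / 0.612 = 3607 g.

(a) 111 kg; (b) 3.61 kg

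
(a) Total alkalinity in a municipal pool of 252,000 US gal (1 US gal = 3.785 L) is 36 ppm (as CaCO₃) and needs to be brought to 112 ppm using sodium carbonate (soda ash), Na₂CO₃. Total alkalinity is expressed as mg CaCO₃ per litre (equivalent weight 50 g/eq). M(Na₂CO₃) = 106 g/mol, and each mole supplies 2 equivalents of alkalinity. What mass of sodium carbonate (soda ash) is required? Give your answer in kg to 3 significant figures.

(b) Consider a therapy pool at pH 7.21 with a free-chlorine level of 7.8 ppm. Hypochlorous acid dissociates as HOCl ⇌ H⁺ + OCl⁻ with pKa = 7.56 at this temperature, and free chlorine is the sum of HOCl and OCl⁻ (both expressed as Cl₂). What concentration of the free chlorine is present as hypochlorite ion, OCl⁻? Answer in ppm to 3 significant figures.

(a) 76.8 kg; (b) 2.41 ppm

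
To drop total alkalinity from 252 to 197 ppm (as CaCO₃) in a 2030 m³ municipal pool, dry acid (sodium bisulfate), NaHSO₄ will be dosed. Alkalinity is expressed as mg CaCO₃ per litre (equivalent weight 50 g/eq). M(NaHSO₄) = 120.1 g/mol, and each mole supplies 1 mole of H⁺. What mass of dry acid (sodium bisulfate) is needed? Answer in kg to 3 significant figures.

Volume: 2030 m³ = 2,030,000 L.
Alkalinity to neutralize: (252 − 197) = 55 mg/L as CaCO₃ × 2,030,000 L = 111,600 g as CaCO₃.
Equivalents of H⁺ required: 111,600 ÷ 50 g/eq = 2233 eq = 2233 mol NaHSO₄.
Mass of NaHSO₄: 2233 × 120.1 = 268,200 g.

268 kg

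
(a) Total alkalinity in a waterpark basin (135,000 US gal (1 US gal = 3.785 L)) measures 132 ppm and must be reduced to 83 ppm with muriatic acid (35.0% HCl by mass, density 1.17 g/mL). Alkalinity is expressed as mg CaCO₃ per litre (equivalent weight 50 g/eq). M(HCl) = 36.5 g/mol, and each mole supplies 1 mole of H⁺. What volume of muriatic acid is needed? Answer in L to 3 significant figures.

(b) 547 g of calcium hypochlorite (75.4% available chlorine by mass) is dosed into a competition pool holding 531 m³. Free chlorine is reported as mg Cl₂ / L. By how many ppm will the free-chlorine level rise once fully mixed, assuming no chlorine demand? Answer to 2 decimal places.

(a) 44.6 L; (b) 0.78 ppm

(a) Volume: 135,000 US gal × 3.785 L/gal = 510,975 L.
(a) Alkalinity to neutralize: (132 − 83) = 49 mg/L as CaCO₃ × 510,975 L = 25,040 g as CaCO₃.
(a) Equivalents of H⁺ required: 25,040 ÷ 50 g/eq = 500.8 eq = 500.8 mol HCl.
(a) Mass of HCl: 500.8 × 36.5 = 18,280 g.
(a) Mass of 35.0% solution: 18,280 / 0.35 = 52,220 g.
(a) Volume: 52,220 g ÷ 1.17 g/mL = 44,630 mL.

(b) Volume: 531 m³ = 531,000 L.
(b) Available chlorine delivered: 547 g × 0.754 = 412.4 g as Cl₂.
(b) Concentration rise: 412.4 g / 531,000 L = 0.7767 mg/L = 0.78 ppm.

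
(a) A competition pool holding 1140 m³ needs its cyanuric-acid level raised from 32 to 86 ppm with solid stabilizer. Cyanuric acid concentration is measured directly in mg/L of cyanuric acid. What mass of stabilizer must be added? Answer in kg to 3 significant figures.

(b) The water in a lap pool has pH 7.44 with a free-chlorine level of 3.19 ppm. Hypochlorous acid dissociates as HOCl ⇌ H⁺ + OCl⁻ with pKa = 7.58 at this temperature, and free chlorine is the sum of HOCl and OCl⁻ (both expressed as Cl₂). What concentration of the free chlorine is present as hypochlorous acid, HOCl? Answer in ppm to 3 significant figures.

(a) 61.6 kg; (b) 1.85 ppm

(a) Volume: 1140 m³ = 1,140,000 L.
(a) CYA to add: (86 − 32) = 54 mg/L × 1,140,000 L = 61,560 g cyanuric acid.

(b) [OCl⁻]/[HOCl] = 10^(pH − pKa) = 10^(7.44 − 7.58) = 10^-0.14 = 0.7244.
(b) Fraction as HOCl = 1 / (1 + 0.7244) = 0.5799.
(b) HOCl = 0.5799 × 3.19 ppm = 1.85 ppm.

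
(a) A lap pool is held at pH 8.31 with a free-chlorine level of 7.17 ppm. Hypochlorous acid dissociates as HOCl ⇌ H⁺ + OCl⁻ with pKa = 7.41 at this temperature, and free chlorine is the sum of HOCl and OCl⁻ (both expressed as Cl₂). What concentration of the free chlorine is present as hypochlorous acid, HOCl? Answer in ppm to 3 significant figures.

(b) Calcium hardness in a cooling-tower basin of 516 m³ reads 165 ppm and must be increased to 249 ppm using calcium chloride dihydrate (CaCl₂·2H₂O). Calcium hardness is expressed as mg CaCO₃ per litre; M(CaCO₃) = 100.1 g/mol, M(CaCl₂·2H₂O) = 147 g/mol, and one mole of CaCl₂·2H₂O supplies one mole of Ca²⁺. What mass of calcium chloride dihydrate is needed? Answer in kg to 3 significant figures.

(a) 0.802 ppm; (b) 63.7 kg

(a) [OCl⁻]/[HOCl] = 10^(pH − pKa) = 10^(8.31 − 7.41) = 10^0.90 = 7.943.
(a) Fraction as HOCl = 1 / (1 + 7.943) = 0.1118.
(a) HOCl = 0.1118 × 7.17 ppm = 0.8017 ppm.

(b) Volume: 516 m³ = 516,000 L.
(b) Hardness to add: (249 − 165) = 84 mg/L as CaCO₃ × 516,000 L = 43,340 g as CaCO₃.
(b) Moles of Ca²⁺ (1 mol Ca²⁺ ≡ 1 mol CaCO₃): 43,340 / 100.1 g/mol = 433 mol.
(b) Mass of CaCl₂·2H₂O: 433 × 147 = 63,650 g.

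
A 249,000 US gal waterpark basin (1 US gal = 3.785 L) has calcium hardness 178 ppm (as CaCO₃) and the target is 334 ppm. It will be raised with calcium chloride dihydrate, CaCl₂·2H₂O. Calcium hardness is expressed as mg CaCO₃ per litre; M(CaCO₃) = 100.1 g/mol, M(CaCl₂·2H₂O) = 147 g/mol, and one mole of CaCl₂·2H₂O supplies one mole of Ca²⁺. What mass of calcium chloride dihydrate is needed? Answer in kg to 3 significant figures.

Volume: 249,000 US gal × 3.785 L/gal = 942,465 L.
Hardness to add: (334 − 178) = 156 mg/L as CaCO₃ × 942,465 L = 147,000 g as CaCO₃.
Moles of Ca²⁺ (1 mol Ca²⁺ ≡ 1 mol CaCO₃): 147,000 / 100.1 g/mol = 1469 mol.
Mass of CaCl₂·2H₂O: 1469 × 147 = 215,900 g.

216 kg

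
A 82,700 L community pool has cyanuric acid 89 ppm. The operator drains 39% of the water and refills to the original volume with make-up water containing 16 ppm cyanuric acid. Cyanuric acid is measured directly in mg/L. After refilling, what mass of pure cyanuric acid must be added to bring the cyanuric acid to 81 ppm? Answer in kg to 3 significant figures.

1.69 kg

After draining 39% and refilling: 89 × 0.61 + 16 × 0.39 = 60.53 ppm.
Deficit to target: 81 − 60.53 = 20.47 mg/L.
Mass: 20.47 mg/L × 82,700 L = 1693 g cyanuric acid.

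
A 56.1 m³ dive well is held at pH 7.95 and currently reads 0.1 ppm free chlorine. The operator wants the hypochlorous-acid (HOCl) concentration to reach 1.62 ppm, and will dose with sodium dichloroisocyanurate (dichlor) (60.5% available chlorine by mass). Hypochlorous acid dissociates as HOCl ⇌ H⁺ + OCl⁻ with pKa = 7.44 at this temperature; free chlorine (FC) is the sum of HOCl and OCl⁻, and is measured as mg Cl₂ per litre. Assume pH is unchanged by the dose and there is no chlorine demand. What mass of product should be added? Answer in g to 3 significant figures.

627 g

Volume: 56.1 m³ = 56,100 L.
[OCl⁻]/[HOCl] = 10^(pH − pKa) = 10^(7.95 − 7.44) = 3.236; fraction as HOCl = 1/(1 + 3.236) = 0.2361.
Free chlorine required for 1.62 ppm HOCl: 1.62 / 0.2361 = 6.862 ppm.
FC to add: 6.862 − 0.1 = 6.762 mg/L as Cl₂.
Cl₂ equivalent: 6.762 mg/L × 56,100 L = 379.4 g.
Product at 60.5% available Cl: 379.4 / 0.605 = 627 g.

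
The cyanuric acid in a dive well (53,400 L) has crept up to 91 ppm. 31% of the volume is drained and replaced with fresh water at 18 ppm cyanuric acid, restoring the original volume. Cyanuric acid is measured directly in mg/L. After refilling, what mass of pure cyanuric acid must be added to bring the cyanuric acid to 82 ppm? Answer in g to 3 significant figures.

728 g

After draining 31% and refilling: 91 × 0.69 + 18 × 0.31 = 68.37 ppm.
Deficit to target: 82 − 68.37 = 13.63 mg/L.
Mass: 13.63 mg/L × 53,400 L = 727.8 g cyanuric acid.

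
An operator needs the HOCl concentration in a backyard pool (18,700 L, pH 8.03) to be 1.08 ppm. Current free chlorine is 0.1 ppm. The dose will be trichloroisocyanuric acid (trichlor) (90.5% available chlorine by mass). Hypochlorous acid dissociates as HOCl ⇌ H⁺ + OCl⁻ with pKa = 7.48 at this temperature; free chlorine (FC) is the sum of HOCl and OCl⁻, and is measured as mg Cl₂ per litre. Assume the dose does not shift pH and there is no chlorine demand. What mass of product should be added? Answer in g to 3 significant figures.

99.4 g

[OCl⁻]/[HOCl] = 10^(pH − pKa) = 10^(8.03 − 7.48) = 3.548; fraction as HOCl = 1/(1 + 3.548) = 0.2199.
Free chlorine required for 1.08 ppm HOCl: 1.08 / 0.2199 = 4.912 ppm.
FC to add: 4.912 − 0.1 = 4.812 mg/L as Cl₂.
Cl₂ equivalent: 4.812 mg/L × 18,700 L = 89.98 g.
Product at 90.5% available Cl: 89.98 / 0.905 = 99.43 g.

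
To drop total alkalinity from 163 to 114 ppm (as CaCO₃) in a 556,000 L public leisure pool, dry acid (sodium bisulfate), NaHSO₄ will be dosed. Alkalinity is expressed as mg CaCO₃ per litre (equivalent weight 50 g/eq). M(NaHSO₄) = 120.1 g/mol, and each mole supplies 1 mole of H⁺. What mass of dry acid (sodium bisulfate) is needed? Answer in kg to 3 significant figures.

Alkalinity to neutralize: (163 − 114) = 49 mg/L as CaCO₃ × 556,000 L = 27,240 g as CaCO₃.
Equivalents of H⁺ required: 27,240 ÷ 50 g/eq = 544.9 eq = 544.9 mol NaHSO₄.
Mass of NaHSO₄: 544.9 × 120.1 = 65,440 g.

65.4 kg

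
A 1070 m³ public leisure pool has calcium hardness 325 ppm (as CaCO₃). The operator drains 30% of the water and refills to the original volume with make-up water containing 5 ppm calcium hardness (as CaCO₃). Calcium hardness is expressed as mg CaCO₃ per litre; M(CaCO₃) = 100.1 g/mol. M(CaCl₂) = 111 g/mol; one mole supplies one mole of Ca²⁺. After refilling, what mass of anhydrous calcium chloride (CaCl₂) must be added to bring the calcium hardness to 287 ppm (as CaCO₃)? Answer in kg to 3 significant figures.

Volume: 1070 m³ = 1,070,000 L.
After draining 30% and refilling: 325 × 0.70 + 5 × 0.30 = 229 ppm.
Deficit to target: 287 − 229 = 58 mg/L.
As CaCO₃: 58 mg/L × 1,070,000 L = 62,060 g; ÷ 100.1 = 620 mol Ca²⁺.
Mass: 620 × 111 = 68,820 g.

68.8 kg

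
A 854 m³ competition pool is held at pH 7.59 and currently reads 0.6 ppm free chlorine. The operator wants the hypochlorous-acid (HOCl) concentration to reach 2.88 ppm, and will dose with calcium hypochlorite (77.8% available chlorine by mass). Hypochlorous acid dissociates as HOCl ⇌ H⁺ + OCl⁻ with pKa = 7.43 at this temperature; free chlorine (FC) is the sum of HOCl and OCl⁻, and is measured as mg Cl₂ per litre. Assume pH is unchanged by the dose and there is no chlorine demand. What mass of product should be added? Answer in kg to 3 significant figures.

Volume: 854 m³ = 854,000 L.
[OCl⁻]/[HOCl] = 10^(pH − pKa) = 10^(7.59 − 7.43) = 1.445; fraction as HOCl = 1/(1 + 1.445) = 0.4089.
Free chlorine required for 2.88 ppm HOCl: 2.88 / 0.4089 = 7.043 ppm.
FC to add: 7.043 − 0.6 = 6.443 mg/L as Cl₂.
Cl₂ equivalent: 6.443 mg/L × 854,000 L = 5502 g.
Product at 77.8% available Cl: 5502 / 0.778 = 7072 g.

7.07 kg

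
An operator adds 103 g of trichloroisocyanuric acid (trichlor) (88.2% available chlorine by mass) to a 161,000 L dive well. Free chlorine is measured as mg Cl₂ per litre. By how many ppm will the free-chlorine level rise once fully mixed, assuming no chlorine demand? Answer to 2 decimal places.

0.56 ppm

Available chlorine delivered: 103 g × 0.882 = 90.85 g as Cl₂.
Concentration rise: 90.85 g / 161,000 L = 0.5643 mg/L = 0.56 ppm.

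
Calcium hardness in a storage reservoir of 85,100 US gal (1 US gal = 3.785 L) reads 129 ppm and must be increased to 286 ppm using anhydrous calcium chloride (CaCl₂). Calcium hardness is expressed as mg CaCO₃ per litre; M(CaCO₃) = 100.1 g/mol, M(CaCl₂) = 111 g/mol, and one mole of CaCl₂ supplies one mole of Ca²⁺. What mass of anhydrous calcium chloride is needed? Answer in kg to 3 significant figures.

Volume: 85,100 US gal × 3.785 L/gal = 322,104 L.
Hardness to add: (286 − 129) = 157 mg/L as CaCO₃ × 322,104 L = 50,570 g as CaCO₃.
Moles of Ca²⁺ (1 mol Ca²⁺ ≡ 1 mol CaCO₃): 50,570 / 100.1 g/mol = 505.2 mol.
Mass of CaCl₂: 505.2 × 111 = 56,080 g.

56.1 kg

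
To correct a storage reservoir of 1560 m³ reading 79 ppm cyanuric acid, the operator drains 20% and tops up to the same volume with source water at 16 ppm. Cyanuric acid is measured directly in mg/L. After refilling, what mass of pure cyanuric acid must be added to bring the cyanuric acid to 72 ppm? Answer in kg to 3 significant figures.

8.74 kg

Volume: 1560 m³ = 1,560,000 L.
After draining 20% and refilling: 79 × 0.80 + 16 × 0.20 = 66.4 ppm.
Deficit to target: 72 − 66.4 = 5.6 mg/L.
Mass: 5.6 mg/L × 1,560,000 L = 8736 g cyanuric acid.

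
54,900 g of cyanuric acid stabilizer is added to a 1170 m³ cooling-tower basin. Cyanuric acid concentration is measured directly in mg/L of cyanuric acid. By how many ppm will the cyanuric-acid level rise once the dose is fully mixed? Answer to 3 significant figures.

Volume: 1170 m³ = 1,170,000 L.
Rise: 54,900 g / 1,170,000 L × 1000 = 46.92 mg/L.

46.9 ppm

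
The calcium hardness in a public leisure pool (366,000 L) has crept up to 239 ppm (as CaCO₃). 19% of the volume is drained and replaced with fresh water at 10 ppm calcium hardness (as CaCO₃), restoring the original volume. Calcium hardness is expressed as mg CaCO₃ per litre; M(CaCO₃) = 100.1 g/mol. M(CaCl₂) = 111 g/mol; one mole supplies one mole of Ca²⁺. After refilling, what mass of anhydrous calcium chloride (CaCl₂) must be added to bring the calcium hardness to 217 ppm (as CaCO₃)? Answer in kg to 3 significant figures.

8.73 kg

After draining 19% and refilling: 239 × 0.81 + 10 × 0.19 = 195.49 ppm.
Deficit to target: 217 − 195.49 = 21.51 mg/L.
As CaCO₃: 21.51 mg/L × 366,000 L = 7873 g; ÷ 100.1 = 78.65 mol Ca²⁺.
Mass: 78.65 × 111 = 8730 g.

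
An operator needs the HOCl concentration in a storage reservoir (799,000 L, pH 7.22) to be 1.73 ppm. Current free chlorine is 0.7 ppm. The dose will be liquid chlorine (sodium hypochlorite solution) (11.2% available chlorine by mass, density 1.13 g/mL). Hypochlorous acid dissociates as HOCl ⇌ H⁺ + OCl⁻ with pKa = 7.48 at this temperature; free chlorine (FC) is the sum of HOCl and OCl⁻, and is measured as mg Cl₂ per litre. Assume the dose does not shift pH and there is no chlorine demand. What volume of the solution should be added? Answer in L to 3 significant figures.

12.5 L

[OCl⁻]/[HOCl] = 10^(pH − pKa) = 10^(7.22 − 7.48) = 0.5495; fraction as HOCl = 1/(1 + 0.5495) = 0.6454.
Free chlorine required for 1.73 ppm HOCl: 1.73 / 0.6454 = 2.681 ppm.
FC to add: 2.681 − 0.7 = 1.981 mg/L as Cl₂.
Cl₂ equivalent: 1.981 mg/L × 799,000 L = 1583 g.
Product at 11.2% available Cl: 1583 / 0.112 = 14,130 g.
Volume: 14,130 g ÷ 1.13 g/mL = 12,500 mL.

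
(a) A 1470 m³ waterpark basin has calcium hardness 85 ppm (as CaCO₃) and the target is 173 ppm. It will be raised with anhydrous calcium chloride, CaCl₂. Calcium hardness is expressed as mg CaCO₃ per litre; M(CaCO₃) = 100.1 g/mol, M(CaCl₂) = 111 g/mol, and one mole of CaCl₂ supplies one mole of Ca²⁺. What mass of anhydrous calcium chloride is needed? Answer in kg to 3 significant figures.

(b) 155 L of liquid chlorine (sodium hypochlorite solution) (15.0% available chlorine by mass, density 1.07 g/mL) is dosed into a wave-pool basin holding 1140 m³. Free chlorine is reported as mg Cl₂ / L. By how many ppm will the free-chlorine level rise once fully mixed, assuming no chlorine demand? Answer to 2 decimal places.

(a) Volume: 1470 m³ = 1,470,000 L.
(a) Hardness to add: (173 − 85) = 88 mg/L as CaCO₃ × 1,470,000 L = 129,400 g as CaCO₃.
(a) Moles of Ca²⁺ (1 mol Ca²⁺ ≡ 1 mol CaCO₃): 129,400 / 100.1 g/mol = 1292 mol.
(a) Mass of CaCl₂: 1292 × 111 = 143,400 g.

(b) Volume: 1140 m³ = 1,140,000 L.
(b) Mass of solution: 155 L × 1000 mL/L × 1.07 g/mL = 165,800 g.
(b) Available chlorine delivered: 165,800 g × 0.15 = 24,880 g as Cl₂.
(b) Concentration rise: 24,880 g / 1,140,000 L = 21.82 mg/L = 21.82 ppm.

(a) 143 kg; (b) 21.82 ppm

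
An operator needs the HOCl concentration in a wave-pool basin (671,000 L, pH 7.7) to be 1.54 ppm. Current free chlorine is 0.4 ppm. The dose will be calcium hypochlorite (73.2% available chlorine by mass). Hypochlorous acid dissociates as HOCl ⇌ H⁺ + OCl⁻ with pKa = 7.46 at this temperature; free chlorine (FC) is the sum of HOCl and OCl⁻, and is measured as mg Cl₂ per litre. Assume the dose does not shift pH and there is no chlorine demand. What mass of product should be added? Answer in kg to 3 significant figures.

3.50 kg

[OCl⁻]/[HOCl] = 10^(pH − pKa) = 10^(7.7 − 7.46) = 1.738; fraction as HOCl = 1/(1 + 1.738) = 0.3653.
Free chlorine required for 1.54 ppm HOCl: 1.54 / 0.3653 = 4.216 ppm.
FC to add: 4.216 − 0.4 = 3.816 mg/L as Cl₂.
Cl₂ equivalent: 3.816 mg/L × 671,000 L = 2561 g.
Product at 73.2% available Cl: 2561 / 0.732 = 3498 g.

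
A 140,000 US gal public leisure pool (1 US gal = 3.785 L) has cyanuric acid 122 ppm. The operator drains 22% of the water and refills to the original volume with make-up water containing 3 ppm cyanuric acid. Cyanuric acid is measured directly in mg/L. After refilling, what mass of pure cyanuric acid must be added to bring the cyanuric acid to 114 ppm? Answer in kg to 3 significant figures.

9.63 kg

Volume: 140,000 US gal × 3.785 L/gal = 529,900 L.
After draining 22% and refilling: 122 × 0.78 + 3 × 0.22 = 95.82 ppm.
Deficit to target: 114 − 95.82 = 18.18 mg/L.
Mass: 18.18 mg/L × 529,900 L = 9634 g cyanuric acid.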